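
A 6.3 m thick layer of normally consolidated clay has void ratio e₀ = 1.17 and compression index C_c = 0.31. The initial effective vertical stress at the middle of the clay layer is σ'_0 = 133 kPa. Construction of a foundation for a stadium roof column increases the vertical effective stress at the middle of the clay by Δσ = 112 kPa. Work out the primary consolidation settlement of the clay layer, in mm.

S_c ≈ 239 mm

Final effective stress: σ'_f = σ'_0 + Δσ = 133 + 112 = 245 kPa.
Normally consolidated clay, so the full stress increment lies on the virgin compression line:
S_c = C_c·H/(1+e₀)·log₁₀(σ'_f/σ'_0) = 0.31×6.3/(1+1.17)×log₁₀(245/133)
    = 0.9 × 0.26531 = 0.2388 m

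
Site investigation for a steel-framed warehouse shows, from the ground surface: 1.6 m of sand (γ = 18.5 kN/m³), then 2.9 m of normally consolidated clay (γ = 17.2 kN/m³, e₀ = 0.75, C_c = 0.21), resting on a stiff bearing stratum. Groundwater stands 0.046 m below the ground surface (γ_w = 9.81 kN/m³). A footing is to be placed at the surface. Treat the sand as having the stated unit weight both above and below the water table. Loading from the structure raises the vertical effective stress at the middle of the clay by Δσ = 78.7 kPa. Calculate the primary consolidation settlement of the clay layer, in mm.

S_c ≈ 215 mm

Mid-depth of clay below the ground surface: z = 1.6 + 2.9/2 = 3.05 m.
Total vertical stress at mid-clay: σ_v = 18.5×1.6 + 17.2×1.45 = 54.54 kPa.
Pore pressure: u = 9.81×(3.05 − 0.046) = 29.469 kPa.
Initial effective stress: σ'_0 = σ_v − u = 54.54 − 29.469 = 25.071 kPa.
Final effective stress: σ'_f = σ'_0 + Δσ = 25.071 + 78.7 = 103.77 kPa.
Normally consolidated clay, so the full stress increment lies on the virgin compression line:
S_c = C_c·H/(1+e₀)·log₁₀(σ'_f/σ'_0) = 0.21×2.9/(1+0.75)×log₁₀(103.77/25.071)
    = 0.348 × 0.6169 = 0.2147 m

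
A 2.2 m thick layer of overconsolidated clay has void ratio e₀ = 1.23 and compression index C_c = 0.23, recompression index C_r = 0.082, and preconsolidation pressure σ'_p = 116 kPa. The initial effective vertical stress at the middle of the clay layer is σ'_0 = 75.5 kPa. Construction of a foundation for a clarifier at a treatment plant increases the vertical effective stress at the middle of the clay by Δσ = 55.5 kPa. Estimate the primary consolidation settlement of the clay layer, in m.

S_c ≈ 0.0271 m

Final effective stress: σ'_f = 75.5 + 55.5 = 131 kPa.
σ'_f = 131 > σ'_p = 116 kPa, so the stress path crosses the preconsolidation pressure — recompression up to σ'_p, then virgin compression beyond:
S_c = H/(1+e₀)·[C_r·log₁₀(σ'_p/σ'_0) + C_c·log₁₀(σ'_f/σ'_p)]
    = 2.2/2.23 × [0.082×log₁₀(116/75.5) + 0.23×log₁₀(131/116)]
    = 0.98655 × [0.015294 + 0.012147] = 0.02707 m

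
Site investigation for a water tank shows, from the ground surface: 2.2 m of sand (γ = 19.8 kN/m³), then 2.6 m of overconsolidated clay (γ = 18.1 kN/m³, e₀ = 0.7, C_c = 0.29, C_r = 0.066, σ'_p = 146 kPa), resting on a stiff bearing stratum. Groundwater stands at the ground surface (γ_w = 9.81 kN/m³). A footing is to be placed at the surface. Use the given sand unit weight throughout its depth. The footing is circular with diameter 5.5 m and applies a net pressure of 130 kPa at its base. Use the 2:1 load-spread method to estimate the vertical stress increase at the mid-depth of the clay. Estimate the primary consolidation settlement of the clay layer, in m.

S_c ≈ 0.0399 m

Mid-depth of clay below the ground surface: z = 2.2 + 2.6/2 = 3.5 m.
Total vertical stress at mid-clay: σ_v = 19.8×2.2 + 18.1×1.3 = 67.09 kPa.
Pore pressure: u = 9.81×(3.5 − 0) = 34.335 kPa.
Initial effective stress: σ'_0 = σ_v − u = 67.09 − 34.335 = 32.755 kPa.
Stress increase at mid-clay by the 2:1 spreading method:
Δσ ≈ qD²/(D+z)² = 130×5.5²/(5.5+3.5)² = 48.549 kPa
Final effective stress: σ'_f = 32.755 + 48.549 = 81.304 kPa.
σ'_f = 81.304 ≤ σ'_p = 146 kPa, so the clay remains overconsolidated and only the recompression index applies:
S_c = C_r·H/(1+e₀)·log₁₀(σ'_f/σ'_0) = 0.066×2.6/1.7×log₁₀(81.304/32.755)
    = 0.10094 × 0.39483 = 0.03985 m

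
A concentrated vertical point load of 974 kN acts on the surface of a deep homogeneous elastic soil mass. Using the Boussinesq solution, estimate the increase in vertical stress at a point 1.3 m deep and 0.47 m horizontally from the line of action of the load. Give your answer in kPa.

Δσ_z ≈ 202 kPa

Boussinesq vertical stress below a point load on an elastic half-space:
Δσ_z = 3P/(2πz²) · [1 + (r/z)²]^(−5/2)
r/z = 0.47/1.3 = 0.36154; [1+(r/z)²]^(−5/2) = 0.73557.
Δσ_z = 3×974/(2π×1.3²) × 0.73557 = 275.18 × 0.73557 = 202.4 kPa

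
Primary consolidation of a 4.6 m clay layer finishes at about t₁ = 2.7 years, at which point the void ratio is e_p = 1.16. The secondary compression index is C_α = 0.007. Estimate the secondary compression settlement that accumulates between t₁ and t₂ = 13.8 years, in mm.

Secondary compression: S_s = C_α·H/(1+e_p)·log₁₀(t₂/t₁)
S_s = 0.007×4.6/(1+1.16)×log₁₀(13.8/2.7)
    = 0.01491 × 0.7085 = 0.01056 m

S_s ≈ 10.6 mm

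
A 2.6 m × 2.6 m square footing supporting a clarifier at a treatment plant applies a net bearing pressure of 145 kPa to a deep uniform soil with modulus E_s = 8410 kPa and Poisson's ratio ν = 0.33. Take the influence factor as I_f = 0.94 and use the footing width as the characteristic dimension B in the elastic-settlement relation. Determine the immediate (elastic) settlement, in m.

S_e ≈ 0.0375 m

Immediate (elastic) settlement: S_e = q·B·(1−ν²)/E_s · I_f.
S_e = 145 × 2.6 × (1 − 0.33²) / 8410 × 0.94
    = 145 × 2.6 × 0.8911 / 8410 × 0.94
    = 0.03755 m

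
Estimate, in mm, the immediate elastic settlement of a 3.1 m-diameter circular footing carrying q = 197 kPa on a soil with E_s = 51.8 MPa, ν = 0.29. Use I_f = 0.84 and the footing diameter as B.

S_e ≈ 9.07 mm

Immediate (elastic) settlement: S_e = q·B·(1−ν²)/E_s · I_f.
E_s = 51.8 MPa = 51800 kPa.
S_e = 197 × 3.1 × (1 − 0.29²) / 51800 × 0.84
    = 197 × 3.1 × 0.9159 / 51800 × 0.84
    = 0.00907 m = 9.07 mm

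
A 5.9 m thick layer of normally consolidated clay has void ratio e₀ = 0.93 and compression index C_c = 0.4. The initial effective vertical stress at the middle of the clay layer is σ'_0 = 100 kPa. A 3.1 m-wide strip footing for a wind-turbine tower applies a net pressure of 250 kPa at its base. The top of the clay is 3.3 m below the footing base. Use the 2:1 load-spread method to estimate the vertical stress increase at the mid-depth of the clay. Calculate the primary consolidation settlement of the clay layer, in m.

S_c ≈ 0.321 m

Mid-depth of clay below the footing base: z = 3.3 + 5.9/2 = 6.25 m.
Stress increase at mid-clay by the 2:1 spreading method:
Δσ = qB/(B+z) = 250×3.1/(3.1+6.25) = 82.888 kPa
Final effective stress: σ'_f = σ'_0 + Δσ = 100 + 82.888 = 182.89 kPa.
Normally consolidated clay, so the full stress increment lies on the virgin compression line:
S_c = C_c·H/(1+e₀)·log₁₀(σ'_f/σ'_0) = 0.4×5.9/(1+0.93)×log₁₀(182.89/100)
    = 1.2228 × 0.26219 = 0.3206 m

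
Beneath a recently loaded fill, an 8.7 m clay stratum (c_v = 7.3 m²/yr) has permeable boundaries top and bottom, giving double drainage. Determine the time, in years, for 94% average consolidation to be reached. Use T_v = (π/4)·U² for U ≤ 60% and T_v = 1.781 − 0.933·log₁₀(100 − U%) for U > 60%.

Drainage path length: H_d = H/2 = 4.35 m (double drainage).
U > 60%: T_v = 1.781 − 0.933·log₁₀(100 − 94) = 1.055.
t = T_v·H_d²/c_v = 1.055×4.35²/7.3 = 2.735 years.

t ≈ 2.73 years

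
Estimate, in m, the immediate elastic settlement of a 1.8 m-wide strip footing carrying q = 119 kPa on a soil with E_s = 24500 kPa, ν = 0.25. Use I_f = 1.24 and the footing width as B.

S_e ≈ 0.0102 m

Immediate (elastic) settlement: S_e = q·B·(1−ν²)/E_s · I_f.
S_e = 119 × 1.8 × (1 − 0.25²) / 24500 × 1.24
    = 119 × 1.8 × 0.9375 / 24500 × 1.24
    = 0.01016 m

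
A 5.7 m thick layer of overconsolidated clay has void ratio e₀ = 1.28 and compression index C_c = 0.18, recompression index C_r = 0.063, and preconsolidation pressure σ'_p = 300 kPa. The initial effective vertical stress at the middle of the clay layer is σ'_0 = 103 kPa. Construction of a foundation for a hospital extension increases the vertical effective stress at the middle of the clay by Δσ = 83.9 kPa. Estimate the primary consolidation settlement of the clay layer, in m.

S_c ≈ 0.0408 m

Final effective stress: σ'_f = 103 + 83.9 = 186.9 kPa.
σ'_f = 186.9 ≤ σ'_p = 300 kPa, so the clay remains overconsolidated and only the recompression index applies:
S_c = C_r·H/(1+e₀)·log₁₀(σ'_f/σ'_0) = 0.063×5.7/2.28×log₁₀(186.9/103)
    = 0.1575 × 0.25877 = 0.04076 m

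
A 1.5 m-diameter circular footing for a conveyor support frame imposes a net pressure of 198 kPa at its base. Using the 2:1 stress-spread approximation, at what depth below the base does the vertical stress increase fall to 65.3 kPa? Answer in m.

2:1 spreading — at depth z the loaded area has grown by z in each plan dimension:
qD²/(D+z)² = Δσ_z ⇒ z = D(√(q/Δσ_z) − 1) = 1.5×(√(198/65.3) − 1) = 1.112 m

z ≈ 1.11 m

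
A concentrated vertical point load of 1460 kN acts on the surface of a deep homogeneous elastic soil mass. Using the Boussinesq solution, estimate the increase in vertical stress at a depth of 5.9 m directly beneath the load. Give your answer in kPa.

Δσ_z ≈ 20 kPa

Boussinesq vertical stress below a point load on an elastic half-space:
Δσ_z = 3P/(2πz²) · [1 + (r/z)²]^(−5/2)
r/z = 0/5.9 = 0; [1+(r/z)²]^(−5/2) = 1.
Δσ_z = 3×1460/(2π×5.9²) × 1 = 20.026 × 1 = 20.03 kPa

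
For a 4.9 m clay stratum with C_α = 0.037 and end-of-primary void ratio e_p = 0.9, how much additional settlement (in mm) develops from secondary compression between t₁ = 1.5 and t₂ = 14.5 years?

S_s ≈ 94 mm

Secondary compression: S_s = C_α·H/(1+e_p)·log₁₀(t₂/t₁)
S_s = 0.037×4.9/(1+0.9)×log₁₀(14.5/1.5)
    = 0.09542 × 0.9853 = 0.09402 m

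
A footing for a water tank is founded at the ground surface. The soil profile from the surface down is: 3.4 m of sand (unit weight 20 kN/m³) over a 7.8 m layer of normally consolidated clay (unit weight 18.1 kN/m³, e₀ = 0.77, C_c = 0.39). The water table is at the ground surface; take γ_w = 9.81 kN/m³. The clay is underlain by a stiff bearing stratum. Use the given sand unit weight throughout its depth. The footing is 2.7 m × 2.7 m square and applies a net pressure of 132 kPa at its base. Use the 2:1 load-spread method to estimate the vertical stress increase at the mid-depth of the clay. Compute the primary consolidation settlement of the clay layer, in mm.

Mid-depth of clay below the ground surface: z = 3.4 + 7.8/2 = 7.3 m.
Total vertical stress at mid-clay: σ_v = 20×3.4 + 18.1×3.9 = 138.59 kPa.
Pore pressure: u = 9.81×(7.3 − 0) = 71.613 kPa.
Initial effective stress: σ'_0 = σ_v − u = 138.59 − 71.613 = 66.977 kPa.
Stress increase at mid-clay by the 2:1 spreading method:
Δσ = qBL/((B+z)(L+z)) = 132×2.7×2.7/((2.7+7.3)(2.7+7.3)) = 9.6228 kPa
Final effective stress: σ'_f = σ'_0 + Δσ = 66.977 + 9.6228 = 76.6 kPa.
Normally consolidated clay, so the full stress increment lies on the virgin compression line:
S_c = C_c·H/(1+e₀)·log₁₀(σ'_f/σ'_0) = 0.39×7.8/(1+0.77)×log₁₀(76.6/66.977)
    = 1.7186 × 0.058303 = 0.1002 m

S_c ≈ 100 mm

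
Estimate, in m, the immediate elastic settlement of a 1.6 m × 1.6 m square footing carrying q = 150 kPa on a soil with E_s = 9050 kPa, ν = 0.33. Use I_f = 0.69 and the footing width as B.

S_e ≈ 0.0163 m

Immediate (elastic) settlement: S_e = q·B·(1−ν²)/E_s · I_f.
S_e = 150 × 1.6 × (1 − 0.33²) / 9050 × 0.69
    = 150 × 1.6 × 0.8911 / 9050 × 0.69
    = 0.01631 m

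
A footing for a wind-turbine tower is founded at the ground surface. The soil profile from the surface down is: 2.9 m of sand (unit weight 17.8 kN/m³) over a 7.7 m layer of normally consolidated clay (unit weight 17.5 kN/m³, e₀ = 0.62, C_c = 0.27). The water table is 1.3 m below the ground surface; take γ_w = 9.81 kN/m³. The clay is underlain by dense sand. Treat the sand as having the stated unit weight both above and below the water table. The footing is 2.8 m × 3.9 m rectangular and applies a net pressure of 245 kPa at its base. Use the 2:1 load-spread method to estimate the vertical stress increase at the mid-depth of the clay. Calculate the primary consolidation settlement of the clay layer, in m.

S_c ≈ 0.188 m

Mid-depth of clay below the ground surface: z = 2.9 + 7.7/2 = 6.75 m.
Total vertical stress at mid-clay: σ_v = 17.8×2.9 + 17.5×3.85 = 119 kPa.
Pore pressure: u = 9.81×(6.75 − 1.3) = 53.465 kPa.
Initial effective stress: σ'_0 = σ_v − u = 119 − 53.465 = 65.535 kPa.
Stress increase at mid-clay by the 2:1 spreading method:
Δσ = qBL/((B+z)(L+z)) = 245×2.8×3.9/((2.8+6.75)(3.9+6.75)) = 26.305 kPa
Final effective stress: σ'_f = σ'_0 + Δσ = 65.535 + 26.305 = 91.84 kPa.
Normally consolidated clay, so the full stress increment lies on the virgin compression line:
S_c = C_c·H/(1+e₀)·log₁₀(σ'_f/σ'_0) = 0.27×7.7/(1+0.62)×log₁₀(91.84/65.535)
    = 1.2833 × 0.14656 = 0.1881 m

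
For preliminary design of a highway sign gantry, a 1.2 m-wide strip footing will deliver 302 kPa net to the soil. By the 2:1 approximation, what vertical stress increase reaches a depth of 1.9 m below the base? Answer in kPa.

Δσ_z ≈ 117 kPa

By the 2:1 method the load spreads at 1 horizontal : 2 vertical, so at depth z the loaded area has grown by z in each plan dimension:
Δσ = qB/(B+z) = 302×1.2/(1.2+1.9) = 116.9 kPa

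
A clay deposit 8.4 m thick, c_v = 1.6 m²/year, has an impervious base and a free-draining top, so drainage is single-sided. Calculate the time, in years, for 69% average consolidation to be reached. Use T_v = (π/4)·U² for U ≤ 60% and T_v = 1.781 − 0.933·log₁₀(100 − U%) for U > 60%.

t ≈ 17.2 years

Drainage path length: H_d = H = 8.4 m (single drainage).
U > 60%: T_v = 1.781 − 0.933·log₁₀(100 − 69) = 0.38956.
t = T_v·H_d²/c_v = 0.38956×8.4²/1.6 = 17.18 years.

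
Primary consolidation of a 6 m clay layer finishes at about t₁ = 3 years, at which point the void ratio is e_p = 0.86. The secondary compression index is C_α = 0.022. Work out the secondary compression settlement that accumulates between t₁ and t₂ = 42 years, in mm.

S_s ≈ 81.3 mm

Secondary compression: S_s = C_α·H/(1+e_p)·log₁₀(t₂/t₁)
S_s = 0.022×6/(1+0.86)×log₁₀(42/3)
    = 0.07097 × 1.146 = 0.08134 m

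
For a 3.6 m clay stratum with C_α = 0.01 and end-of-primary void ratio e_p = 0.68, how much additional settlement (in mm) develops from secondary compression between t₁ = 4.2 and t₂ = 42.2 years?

Secondary compression: S_s = C_α·H/(1+e_p)·log₁₀(t₂/t₁)
S_s = 0.01×3.6/(1+0.68)×log₁₀(42.2/4.2)
    = 0.02143 × 1.002 = 0.02147 m

S_s ≈ 21.5 mm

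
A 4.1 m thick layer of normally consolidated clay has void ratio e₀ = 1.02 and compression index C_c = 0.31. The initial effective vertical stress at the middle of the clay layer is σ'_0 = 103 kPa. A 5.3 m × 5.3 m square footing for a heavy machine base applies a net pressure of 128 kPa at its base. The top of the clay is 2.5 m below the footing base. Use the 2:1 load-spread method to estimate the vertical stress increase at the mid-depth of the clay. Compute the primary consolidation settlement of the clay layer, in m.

S_c ≈ 0.084 m

Mid-depth of clay below the footing base: z = 2.5 + 4.1/2 = 4.55 m.
Stress increase at mid-clay by the 2:1 spreading method:
Δσ = qBL/((B+z)(L+z)) = 128×5.3×5.3/((5.3+4.55)(5.3+4.55)) = 37.059 kPa
Final effective stress: σ'_f = σ'_0 + Δσ = 103 + 37.059 = 140.06 kPa.
Normally consolidated clay, so the full stress increment lies on the virgin compression line:
S_c = C_c·H/(1+e₀)·log₁₀(σ'_f/σ'_0) = 0.31×4.1/(1+1.02)×log₁₀(140.06/103)
    = 0.62921 × 0.13348 = 0.08399 m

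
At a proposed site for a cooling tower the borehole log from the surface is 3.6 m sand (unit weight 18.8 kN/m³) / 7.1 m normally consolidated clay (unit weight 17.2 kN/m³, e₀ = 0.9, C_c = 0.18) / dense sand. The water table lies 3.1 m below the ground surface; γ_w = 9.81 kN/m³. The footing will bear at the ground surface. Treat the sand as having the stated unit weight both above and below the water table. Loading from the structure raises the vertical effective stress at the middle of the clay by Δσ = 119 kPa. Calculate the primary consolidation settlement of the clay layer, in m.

S_c ≈ 0.248 m

Mid-depth of clay below the ground surface: z = 3.6 + 7.1/2 = 7.15 m.
Total vertical stress at mid-clay: σ_v = 18.8×3.6 + 17.2×3.55 = 128.74 kPa.
Pore pressure: u = 9.81×(7.15 − 3.1) = 39.73 kPa.
Initial effective stress: σ'_0 = σ_v − u = 128.74 − 39.73 = 89.01 kPa.
Final effective stress: σ'_f = σ'_0 + Δσ = 89.01 + 119 = 208.01 kPa.
Normally consolidated clay, so the full stress increment lies on the virgin compression line:
S_c = C_c·H/(1+e₀)·log₁₀(σ'_f/σ'_0) = 0.18×7.1/(1+0.9)×log₁₀(208.01/89.01)
    = 0.67263 × 0.36865 = 0.248 m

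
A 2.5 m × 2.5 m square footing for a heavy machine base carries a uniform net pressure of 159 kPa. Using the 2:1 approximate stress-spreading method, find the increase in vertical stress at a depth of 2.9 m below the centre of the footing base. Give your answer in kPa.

Δσ_z ≈ 34.1 kPa

By the 2:1 method the load spreads at 1 horizontal : 2 vertical, so at depth z the loaded area has grown by z in each plan dimension:
Δσ = qBL/((B+z)(L+z)) = 159×2.5×2.5/((2.5+2.9)(2.5+2.9)) = 34.079 kPa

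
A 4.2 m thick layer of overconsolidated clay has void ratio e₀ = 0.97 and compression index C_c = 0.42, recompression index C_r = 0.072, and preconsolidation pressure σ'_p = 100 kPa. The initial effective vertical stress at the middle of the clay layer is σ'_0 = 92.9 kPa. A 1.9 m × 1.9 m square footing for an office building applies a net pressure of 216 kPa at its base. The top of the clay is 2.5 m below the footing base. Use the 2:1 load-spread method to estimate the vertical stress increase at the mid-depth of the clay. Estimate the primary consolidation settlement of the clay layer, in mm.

S_c ≈ 46.8 mm

Mid-depth of clay below the footing base: z = 2.5 + 4.2/2 = 4.6 m.
Stress increase at mid-clay by the 2:1 spreading method:
Δσ = qBL/((B+z)(L+z)) = 216×1.9×1.9/((1.9+4.6)(1.9+4.6)) = 18.456 kPa
Final effective stress: σ'_f = 92.9 + 18.456 = 111.36 kPa.
σ'_f = 111.36 > σ'_p = 100 kPa, so the stress path crosses the preconsolidation pressure — recompression up to σ'_p, then virgin compression beyond:
S_c = H/(1+e₀)·[C_r·log₁₀(σ'_p/σ'_0) + C_c·log₁₀(σ'_f/σ'_p)]
    = 4.2/1.97 × [0.072×log₁₀(100/92.9) + 0.42×log₁₀(111.36/100)]
    = 2.132 × [0.0023029 + 0.019626] = 0.04675 m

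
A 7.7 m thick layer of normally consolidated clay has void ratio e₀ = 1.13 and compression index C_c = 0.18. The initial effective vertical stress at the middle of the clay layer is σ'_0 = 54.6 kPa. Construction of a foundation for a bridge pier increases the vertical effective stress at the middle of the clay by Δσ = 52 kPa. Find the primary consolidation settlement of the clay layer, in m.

Final effective stress: σ'_f = σ'_0 + Δσ = 54.6 + 52 = 106.6 kPa.
Normally consolidated clay, so the full stress increment lies on the virgin compression line:
S_c = C_c·H/(1+e₀)·log₁₀(σ'_f/σ'_0) = 0.18×7.7/(1+1.13)×log₁₀(106.6/54.6)
    = 0.6507 × 0.29056 = 0.1891 m

S_c ≈ 0.189 m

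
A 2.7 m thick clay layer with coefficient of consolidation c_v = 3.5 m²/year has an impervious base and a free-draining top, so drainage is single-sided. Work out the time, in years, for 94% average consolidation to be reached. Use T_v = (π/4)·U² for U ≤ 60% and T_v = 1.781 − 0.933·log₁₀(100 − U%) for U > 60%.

t ≈ 2.2 years

Drainage path length: H_d = H = 2.7 m (single drainage).
U > 60%: T_v = 1.781 − 0.933·log₁₀(100 − 94) = 1.055.
t = T_v·H_d²/c_v = 1.055×2.7²/3.5 = 2.197 years.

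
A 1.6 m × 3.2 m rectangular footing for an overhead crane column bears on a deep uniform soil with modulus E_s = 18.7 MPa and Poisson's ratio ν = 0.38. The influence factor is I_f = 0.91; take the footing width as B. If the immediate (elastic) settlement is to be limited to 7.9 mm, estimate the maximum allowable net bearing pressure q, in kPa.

q ≈ 119 kPa

E_s = 18.7 MPa = 18700 kPa.
S_e = q·B·(1−ν²)/E_s · I_f  ⇒  q = S_e·E_s / (B·(1−ν²)·I_f).
q = 0.0079 × 18700 / (1.6 × 0.8556 × 0.91) = 118.6 kPa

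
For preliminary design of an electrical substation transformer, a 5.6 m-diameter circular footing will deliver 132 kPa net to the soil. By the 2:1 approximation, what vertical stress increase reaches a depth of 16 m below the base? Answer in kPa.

Δσ_z ≈ 8.87 kPa

By the 2:1 method the load spreads at 1 horizontal : 2 vertical, so at depth z the loaded area has grown by z in each plan dimension:
Δσ ≈ qD²/(D+z)² = 132×5.6²/(5.6+16)² = 8.8724 kPa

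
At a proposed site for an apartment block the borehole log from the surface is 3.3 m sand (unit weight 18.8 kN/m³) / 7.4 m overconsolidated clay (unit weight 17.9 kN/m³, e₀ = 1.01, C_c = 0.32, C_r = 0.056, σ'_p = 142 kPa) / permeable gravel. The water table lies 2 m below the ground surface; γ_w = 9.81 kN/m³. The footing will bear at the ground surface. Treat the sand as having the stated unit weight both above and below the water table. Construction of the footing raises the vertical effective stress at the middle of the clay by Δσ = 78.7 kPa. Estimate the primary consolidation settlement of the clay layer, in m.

Mid-depth of clay below the ground surface: z = 3.3 + 7.4/2 = 7 m.
Total vertical stress at mid-clay: σ_v = 18.8×3.3 + 17.9×3.7 = 128.27 kPa.
Pore pressure: u = 9.81×(7 − 2) = 49.05 kPa.
Initial effective stress: σ'_0 = σ_v − u = 128.27 − 49.05 = 79.22 kPa.
Final effective stress: σ'_f = 79.22 + 78.7 = 157.92 kPa.
σ'_f = 157.92 > σ'_p = 142 kPa, so the stress path crosses the preconsolidation pressure — recompression up to σ'_p, then virgin compression beyond:
S_c = H/(1+e₀)·[C_r·log₁₀(σ'_p/σ'_0) + C_c·log₁₀(σ'_f/σ'_p)]
    = 7.4/2.01 × [0.056×log₁₀(142/79.22) + 0.32×log₁₀(157.92/142)]
    = 3.6816 × [0.014193 + 0.014768] = 0.1066 m

S_c ≈ 0.107 m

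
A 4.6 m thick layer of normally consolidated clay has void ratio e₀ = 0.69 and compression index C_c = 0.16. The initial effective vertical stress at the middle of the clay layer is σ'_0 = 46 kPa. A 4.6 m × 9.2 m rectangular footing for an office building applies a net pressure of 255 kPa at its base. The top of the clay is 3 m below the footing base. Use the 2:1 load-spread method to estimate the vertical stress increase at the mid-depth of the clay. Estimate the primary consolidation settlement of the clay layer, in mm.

S_c ≈ 183 mm

Mid-depth of clay below the footing base: z = 3 + 4.6/2 = 5.3 m.
Stress increase at mid-clay by the 2:1 spreading method:
Δσ = qBL/((B+z)(L+z)) = 255×4.6×9.2/((4.6+5.3)(9.2+5.3)) = 75.177 kPa
Final effective stress: σ'_f = σ'_0 + Δσ = 46 + 75.177 = 121.18 kPa.
Normally consolidated clay, so the full stress increment lies on the virgin compression line:
S_c = C_c·H/(1+e₀)·log₁₀(σ'_f/σ'_0) = 0.16×4.6/(1+0.69)×log₁₀(121.18/46)
    = 0.4355 × 0.42067 = 0.1832 m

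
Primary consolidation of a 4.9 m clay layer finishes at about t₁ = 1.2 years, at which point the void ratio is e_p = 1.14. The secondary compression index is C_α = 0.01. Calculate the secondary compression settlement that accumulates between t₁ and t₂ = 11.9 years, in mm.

Secondary compression: S_s = C_α·H/(1+e_p)·log₁₀(t₂/t₁)
S_s = 0.01×4.9/(1+1.14)×log₁₀(11.9/1.2)
    = 0.0229 × 0.9964 = 0.02281 m

S_s ≈ 22.8 mm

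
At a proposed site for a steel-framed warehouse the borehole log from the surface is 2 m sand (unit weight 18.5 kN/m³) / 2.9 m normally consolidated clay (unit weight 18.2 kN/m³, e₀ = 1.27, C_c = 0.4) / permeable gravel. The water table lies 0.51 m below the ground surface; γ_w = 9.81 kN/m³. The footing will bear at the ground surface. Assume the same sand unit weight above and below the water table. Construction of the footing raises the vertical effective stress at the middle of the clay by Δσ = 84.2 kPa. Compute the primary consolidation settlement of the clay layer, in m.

Mid-depth of clay below the ground surface: z = 2 + 2.9/2 = 3.45 m.
Total vertical stress at mid-clay: σ_v = 18.5×2 + 18.2×1.45 = 63.39 kPa.
Pore pressure: u = 9.81×(3.45 − 0.51) = 28.841 kPa.
Initial effective stress: σ'_0 = σ_v − u = 63.39 − 28.841 = 34.549 kPa.
Final effective stress: σ'_f = σ'_0 + Δσ = 34.549 + 84.2 = 118.75 kPa.
Normally consolidated clay, so the full stress increment lies on the virgin compression line:
S_c = C_c·H/(1+e₀)·log₁₀(σ'_f/σ'_0) = 0.4×2.9/(1+1.27)×log₁₀(118.75/34.549)
    = 0.51101 × 0.5362 = 0.274 m

S_c ≈ 0.274 m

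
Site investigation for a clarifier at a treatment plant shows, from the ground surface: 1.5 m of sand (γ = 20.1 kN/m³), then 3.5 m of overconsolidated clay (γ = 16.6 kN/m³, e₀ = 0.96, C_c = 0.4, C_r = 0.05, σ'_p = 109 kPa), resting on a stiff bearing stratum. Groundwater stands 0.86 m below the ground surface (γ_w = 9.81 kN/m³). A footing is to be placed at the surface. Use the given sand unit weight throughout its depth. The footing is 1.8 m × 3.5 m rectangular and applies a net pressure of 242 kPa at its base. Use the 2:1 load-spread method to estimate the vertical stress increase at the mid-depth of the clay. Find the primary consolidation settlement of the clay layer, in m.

S_c ≈ 0.0315 m

Mid-depth of clay below the ground surface: z = 1.5 + 3.5/2 = 3.25 m.
Total vertical stress at mid-clay: σ_v = 20.1×1.5 + 16.6×1.75 = 59.2 kPa.
Pore pressure: u = 9.81×(3.25 − 0.86) = 23.446 kPa.
Initial effective stress: σ'_0 = σ_v − u = 59.2 − 23.446 = 35.754 kPa.
Stress increase at mid-clay by the 2:1 spreading method:
Δσ = qBL/((B+z)(L+z)) = 242×1.8×3.5/((1.8+3.25)(3.5+3.25)) = 44.726 kPa
Final effective stress: σ'_f = 35.754 + 44.726 = 80.48 kPa.
σ'_f = 80.48 ≤ σ'_p = 109 kPa, so the clay remains overconsolidated and only the recompression index applies:
S_c = C_r·H/(1+e₀)·log₁₀(σ'_f/σ'_0) = 0.05×3.5/1.96×log₁₀(80.48/35.754)
    = 0.089285 × 0.35236 = 0.03146 m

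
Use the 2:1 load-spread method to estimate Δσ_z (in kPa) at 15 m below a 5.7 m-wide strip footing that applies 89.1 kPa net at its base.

Δσ_z ≈ 24.5 kPa

By the 2:1 method the load spreads at 1 horizontal : 2 vertical, so at depth z the loaded area has grown by z in each plan dimension:
Δσ = qB/(B+z) = 89.1×5.7/(5.7+15) = 24.535 kPa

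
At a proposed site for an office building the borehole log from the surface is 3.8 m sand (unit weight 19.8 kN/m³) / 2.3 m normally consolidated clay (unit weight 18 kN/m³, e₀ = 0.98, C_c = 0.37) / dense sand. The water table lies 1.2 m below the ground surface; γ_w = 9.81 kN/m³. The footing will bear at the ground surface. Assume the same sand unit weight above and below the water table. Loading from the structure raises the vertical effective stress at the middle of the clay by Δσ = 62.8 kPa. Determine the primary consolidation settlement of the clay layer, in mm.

S_c ≈ 135 mm

Mid-depth of clay below the ground surface: z = 3.8 + 2.3/2 = 4.95 m.
Total vertical stress at mid-clay: σ_v = 19.8×3.8 + 18×1.15 = 95.94 kPa.
Pore pressure: u = 9.81×(4.95 − 1.2) = 36.788 kPa.
Initial effective stress: σ'_0 = σ_v − u = 95.94 − 36.788 = 59.152 kPa.
Final effective stress: σ'_f = σ'_0 + Δσ = 59.152 + 62.8 = 121.95 kPa.
Normally consolidated clay, so the full stress increment lies on the virgin compression line:
S_c = C_c·H/(1+e₀)·log₁₀(σ'_f/σ'_0) = 0.37×2.3/(1+0.98)×log₁₀(121.95/59.152)
    = 0.4298 × 0.31421 = 0.135 m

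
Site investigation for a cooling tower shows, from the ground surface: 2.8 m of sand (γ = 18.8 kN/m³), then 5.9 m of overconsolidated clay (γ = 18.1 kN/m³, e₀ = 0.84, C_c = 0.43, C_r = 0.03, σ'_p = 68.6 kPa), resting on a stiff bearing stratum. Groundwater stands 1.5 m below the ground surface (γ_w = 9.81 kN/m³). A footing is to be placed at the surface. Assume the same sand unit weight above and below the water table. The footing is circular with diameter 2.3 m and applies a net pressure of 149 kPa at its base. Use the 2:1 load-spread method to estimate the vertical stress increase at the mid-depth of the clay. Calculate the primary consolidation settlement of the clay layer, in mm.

S_c ≈ 68 mm

Mid-depth of clay below the ground surface: z = 2.8 + 5.9/2 = 5.75 m.
Total vertical stress at mid-clay: σ_v = 18.8×2.8 + 18.1×2.95 = 106.04 kPa.
Pore pressure: u = 9.81×(5.75 − 1.5) = 41.693 kPa.
Initial effective stress: σ'_0 = σ_v − u = 106.04 − 41.693 = 64.347 kPa.
Stress increase at mid-clay by the 2:1 spreading method:
Δσ ≈ qD²/(D+z)² = 149×2.3²/(2.3+5.75)² = 12.163 kPa
Final effective stress: σ'_f = 64.347 + 12.163 = 76.51 kPa.
σ'_f = 76.51 > σ'_p = 68.6 kPa, so the stress path crosses the preconsolidation pressure — recompression up to σ'_p, then virgin compression beyond:
S_c = H/(1+e₀)·[C_r·log₁₀(σ'_p/σ'_0) + C_c·log₁₀(σ'_f/σ'_p)]
    = 5.9/1.84 × [0.03×log₁₀(68.6/64.347) + 0.43×log₁₀(76.51/68.6)]
    = 3.2065 × [0.00083387 + 0.020379] = 0.06802 m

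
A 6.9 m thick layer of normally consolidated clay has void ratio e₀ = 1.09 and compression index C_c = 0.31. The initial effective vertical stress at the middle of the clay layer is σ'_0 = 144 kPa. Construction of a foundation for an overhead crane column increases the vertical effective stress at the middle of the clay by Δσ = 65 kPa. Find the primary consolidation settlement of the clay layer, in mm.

Final effective stress: σ'_f = σ'_0 + Δσ = 144 + 65 = 209 kPa.
Normally consolidated clay, so the full stress increment lies on the virgin compression line:
S_c = C_c·H/(1+e₀)·log₁₀(σ'_f/σ'_0) = 0.31×6.9/(1+1.09)×log₁₀(209/144)
    = 1.0234 × 0.16178 = 0.1656 m

S_c ≈ 166 mm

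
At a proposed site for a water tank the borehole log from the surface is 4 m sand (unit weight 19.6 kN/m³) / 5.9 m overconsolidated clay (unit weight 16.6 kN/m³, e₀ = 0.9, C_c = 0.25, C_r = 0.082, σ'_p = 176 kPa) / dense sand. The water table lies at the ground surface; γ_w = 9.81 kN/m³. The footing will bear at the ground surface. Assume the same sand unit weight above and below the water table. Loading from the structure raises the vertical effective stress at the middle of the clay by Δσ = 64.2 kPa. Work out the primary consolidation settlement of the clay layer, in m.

S_c ≈ 0.0812 m

Mid-depth of clay below the ground surface: z = 4 + 5.9/2 = 6.95 m.
Total vertical stress at mid-clay: σ_v = 19.6×4 + 16.6×2.95 = 127.37 kPa.
Pore pressure: u = 9.81×(6.95 − 0) = 68.18 kPa.
Initial effective stress: σ'_0 = σ_v − u = 127.37 − 68.18 = 59.19 kPa.
Final effective stress: σ'_f = 59.19 + 64.2 = 123.39 kPa.
σ'_f = 123.39 ≤ σ'_p = 176 kPa, so the clay remains overconsolidated and only the recompression index applies:
S_c = C_r·H/(1+e₀)·log₁₀(σ'_f/σ'_0) = 0.082×5.9/1.9×log₁₀(123.39/59.19)
    = 0.25463 × 0.31903 = 0.08124 m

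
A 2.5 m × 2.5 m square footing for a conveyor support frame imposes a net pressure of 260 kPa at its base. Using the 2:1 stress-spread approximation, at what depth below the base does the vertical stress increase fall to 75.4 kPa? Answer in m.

2:1 spreading — at depth z the loaded area has grown by z in each plan dimension:
qB²/(B+z)² = Δσ_z ⇒ z = B(√(q/Δσ_z) − 1) = 2.5×(√(260/75.4) − 1) = 2.142 m

z ≈ 2.14 m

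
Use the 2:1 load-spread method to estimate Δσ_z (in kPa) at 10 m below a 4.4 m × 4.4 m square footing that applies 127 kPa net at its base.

By the 2:1 method the load spreads at 1 horizontal : 2 vertical, so at depth z the loaded area has grown by z in each plan dimension:
Δσ = qBL/((B+z)(L+z)) = 127×4.4×4.4/((4.4+10)(4.4+10)) = 11.857 kPa

Δσ_z ≈ 11.9 kPa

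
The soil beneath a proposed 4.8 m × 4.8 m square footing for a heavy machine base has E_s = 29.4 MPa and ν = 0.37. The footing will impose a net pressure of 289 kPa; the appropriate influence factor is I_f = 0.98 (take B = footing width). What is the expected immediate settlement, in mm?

S_e ≈ 39.9 mm

Immediate (elastic) settlement: S_e = q·B·(1−ν²)/E_s · I_f.
E_s = 29.4 MPa = 29400 kPa.
S_e = 289 × 4.8 × (1 − 0.37²) / 29400 × 0.98
    = 289 × 4.8 × 0.8631 / 29400 × 0.98
    = 0.03991 m = 39.91 mm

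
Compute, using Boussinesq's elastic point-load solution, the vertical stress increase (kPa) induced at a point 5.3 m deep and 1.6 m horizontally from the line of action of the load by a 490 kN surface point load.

Δσ_z ≈ 6.7 kPa

Boussinesq vertical stress below a point load on an elastic half-space:
Δσ_z = 3P/(2πz²) · [1 + (r/z)²]^(−5/2)
r/z = 1.6/5.3 = 0.30189; [1+(r/z)²]^(−5/2) = 0.80409.
Δσ_z = 3×490/(2π×5.3²) × 0.80409 = 8.3289 × 0.80409 = 6.697 kPa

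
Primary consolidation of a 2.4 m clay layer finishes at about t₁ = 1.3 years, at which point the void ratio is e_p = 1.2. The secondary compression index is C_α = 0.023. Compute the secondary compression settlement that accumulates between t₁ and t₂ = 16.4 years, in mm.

Secondary compression: S_s = C_α·H/(1+e_p)·log₁₀(t₂/t₁)
S_s = 0.023×2.4/(1+1.2)×log₁₀(16.4/1.3)
    = 0.02509 × 1.101 = 0.02762 m

S_s ≈ 27.6 mm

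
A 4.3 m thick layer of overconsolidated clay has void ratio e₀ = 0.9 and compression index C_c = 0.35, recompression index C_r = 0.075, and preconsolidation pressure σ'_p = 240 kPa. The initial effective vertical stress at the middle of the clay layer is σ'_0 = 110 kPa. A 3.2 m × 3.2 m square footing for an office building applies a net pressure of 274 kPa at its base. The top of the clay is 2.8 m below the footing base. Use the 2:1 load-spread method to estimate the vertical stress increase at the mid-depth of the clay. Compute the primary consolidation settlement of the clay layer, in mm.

Mid-depth of clay below the footing base: z = 2.8 + 4.3/2 = 4.95 m.
Stress increase at mid-clay by the 2:1 spreading method:
Δσ = qBL/((B+z)(L+z)) = 274×3.2×3.2/((3.2+4.95)(3.2+4.95)) = 42.241 kPa
Final effective stress: σ'_f = 110 + 42.241 = 152.24 kPa.
σ'_f = 152.24 ≤ σ'_p = 240 kPa, so the clay remains overconsolidated and only the recompression index applies:
S_c = C_r·H/(1+e₀)·log₁₀(σ'_f/σ'_0) = 0.075×4.3/1.9×log₁₀(152.24/110)
    = 0.16974 × 0.14114 = 0.02396 m

S_c ≈ 24 mm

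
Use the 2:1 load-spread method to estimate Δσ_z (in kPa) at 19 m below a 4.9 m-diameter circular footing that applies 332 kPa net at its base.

By the 2:1 method the load spreads at 1 horizontal : 2 vertical, so at depth z the loaded area has grown by z in each plan dimension:
Δσ ≈ qD²/(D+z)² = 332×4.9²/(4.9+19)² = 13.955 kPa

Δσ_z ≈ 14 kPa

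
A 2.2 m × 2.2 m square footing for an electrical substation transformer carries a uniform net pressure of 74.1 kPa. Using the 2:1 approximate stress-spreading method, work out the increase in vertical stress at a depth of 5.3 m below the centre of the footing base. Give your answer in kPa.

Δσ_z ≈ 6.38 kPa

By the 2:1 method the load spreads at 1 horizontal : 2 vertical, so at depth z the loaded area has grown by z in each plan dimension:
Δσ = qBL/((B+z)(L+z)) = 74.1×2.2×2.2/((2.2+5.3)(2.2+5.3)) = 6.3759 kPa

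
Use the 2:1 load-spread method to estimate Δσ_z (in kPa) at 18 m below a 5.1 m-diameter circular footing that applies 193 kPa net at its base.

Δσ_z ≈ 9.41 kPa

By the 2:1 method the load spreads at 1 horizontal : 2 vertical, so at depth z the loaded area has grown by z in each plan dimension:
Δσ ≈ qD²/(D+z)² = 193×5.1²/(5.1+18)² = 9.4075 kPa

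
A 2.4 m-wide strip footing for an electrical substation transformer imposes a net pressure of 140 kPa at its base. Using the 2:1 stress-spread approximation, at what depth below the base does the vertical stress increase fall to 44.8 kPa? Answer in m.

z ≈ 5.1 m

2:1 spreading — at depth z the loaded area has grown by z in each plan dimension:
qB/(B+z) = Δσ_z ⇒ z = qB/Δσ_z − B = 140×2.4/44.8 − 2.4 = 5.1 m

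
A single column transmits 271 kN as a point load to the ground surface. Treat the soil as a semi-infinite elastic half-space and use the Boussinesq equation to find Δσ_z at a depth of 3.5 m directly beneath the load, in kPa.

Boussinesq vertical stress below a point load on an elastic half-space:
Δσ_z = 3P/(2πz²) · [1 + (r/z)²]^(−5/2)
r/z = 0/3.5 = 0; [1+(r/z)²]^(−5/2) = 1.
Δσ_z = 3×271/(2π×3.5²) × 1 = 10.563 × 1 = 10.56 kPa

Δσ_z ≈ 10.6 kPa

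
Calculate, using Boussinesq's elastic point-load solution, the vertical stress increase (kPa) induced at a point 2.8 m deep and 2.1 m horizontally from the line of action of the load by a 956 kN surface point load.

Boussinesq vertical stress below a point load on an elastic half-space:
Δσ_z = 3P/(2πz²) · [1 + (r/z)²]^(−5/2)
r/z = 2.1/2.8 = 0.75; [1+(r/z)²]^(−5/2) = 0.32768.
Δσ_z = 3×956/(2π×2.8²) × 0.32768 = 58.221 × 0.32768 = 19.08 kPa

Δσ_z ≈ 19.1 kPa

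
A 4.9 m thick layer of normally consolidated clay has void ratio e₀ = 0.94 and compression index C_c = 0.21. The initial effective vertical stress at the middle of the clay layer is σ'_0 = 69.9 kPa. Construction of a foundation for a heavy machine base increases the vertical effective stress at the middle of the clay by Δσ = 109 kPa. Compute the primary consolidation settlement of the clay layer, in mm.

S_c ≈ 216 mm

Final effective stress: σ'_f = σ'_0 + Δσ = 69.9 + 109 = 178.9 kPa.
Normally consolidated clay, so the full stress increment lies on the virgin compression line:
S_c = C_c·H/(1+e₀)·log₁₀(σ'_f/σ'_0) = 0.21×4.9/(1+0.94)×log₁₀(178.9/69.9)
    = 0.53041 × 0.40813 = 0.2165 m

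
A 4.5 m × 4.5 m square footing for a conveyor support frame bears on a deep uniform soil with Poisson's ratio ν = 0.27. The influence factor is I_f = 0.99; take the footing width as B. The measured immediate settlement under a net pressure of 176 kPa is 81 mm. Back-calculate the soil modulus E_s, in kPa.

E_s ≈ 8970 kPa

S_e = q·B·(1−ν²)/E_s · I_f  ⇒  E_s = q·B·(1−ν²)·I_f / S_e.
E_s = 176 × 4.5 × 0.9271 × 0.99 / 0.081 = 8974 kPa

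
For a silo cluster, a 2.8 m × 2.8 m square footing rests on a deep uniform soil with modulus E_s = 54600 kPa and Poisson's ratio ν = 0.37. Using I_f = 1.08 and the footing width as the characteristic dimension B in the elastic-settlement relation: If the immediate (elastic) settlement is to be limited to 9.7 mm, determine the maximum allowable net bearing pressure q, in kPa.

S_e = q·B·(1−ν²)/E_s · I_f  ⇒  q = S_e·E_s / (B·(1−ν²)·I_f).
q = 0.0097 × 54600 / (2.8 × 0.8631 × 1.08) = 202.9 kPa

q ≈ 203 kPa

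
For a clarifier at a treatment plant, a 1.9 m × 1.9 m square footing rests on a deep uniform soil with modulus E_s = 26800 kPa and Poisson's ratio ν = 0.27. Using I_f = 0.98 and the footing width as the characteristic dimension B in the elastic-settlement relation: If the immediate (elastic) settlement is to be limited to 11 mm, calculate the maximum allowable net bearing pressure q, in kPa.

q ≈ 171 kPa

S_e = q·B·(1−ν²)/E_s · I_f  ⇒  q = S_e·E_s / (B·(1−ν²)·I_f).
q = 0.011 × 26800 / (1.9 × 0.9271 × 0.98) = 170.8 kPa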